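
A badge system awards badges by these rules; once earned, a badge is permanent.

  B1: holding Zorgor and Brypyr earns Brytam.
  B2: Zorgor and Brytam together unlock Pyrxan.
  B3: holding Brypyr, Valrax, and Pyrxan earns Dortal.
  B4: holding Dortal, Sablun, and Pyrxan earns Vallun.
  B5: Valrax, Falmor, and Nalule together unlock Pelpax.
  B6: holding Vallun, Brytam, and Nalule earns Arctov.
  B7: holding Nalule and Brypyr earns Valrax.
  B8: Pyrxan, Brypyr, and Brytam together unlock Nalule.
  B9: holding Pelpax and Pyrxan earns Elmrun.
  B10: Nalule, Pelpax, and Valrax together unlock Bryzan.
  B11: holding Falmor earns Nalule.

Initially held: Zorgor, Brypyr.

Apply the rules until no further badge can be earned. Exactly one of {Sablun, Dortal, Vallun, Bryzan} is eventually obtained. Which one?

Dortal

With Zorgor and Brypyr, Brytam is earned (B1).
With Zorgor and Brytam, Pyrxan is earned (B2).
With Pyrxan, Brypyr, and Brytam, Nalule is earned (B8).
With Nalule and Brypyr, Valrax is earned (B7).
With Brypyr, Valrax, and Pyrxan, Dortal is earned (B3).
Vallun would need Dortal, Sablun, and Pyrxan (B4), but Sablun is never earned. No rule produces Sablun, and it is not given. Bryzan would need Nalule, Pelpax, and Valrax (B10), but Pelpax is never earned.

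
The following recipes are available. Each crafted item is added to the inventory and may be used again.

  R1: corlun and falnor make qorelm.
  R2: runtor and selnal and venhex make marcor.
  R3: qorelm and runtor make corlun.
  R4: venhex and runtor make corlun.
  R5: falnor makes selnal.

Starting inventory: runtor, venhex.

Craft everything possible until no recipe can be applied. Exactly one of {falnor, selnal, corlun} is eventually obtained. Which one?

Using R4, venhex and runtor make corlun.
No rule produces falnor, and it is not given. selnal would need falnor (R5), but falnor is never obtained.

corlun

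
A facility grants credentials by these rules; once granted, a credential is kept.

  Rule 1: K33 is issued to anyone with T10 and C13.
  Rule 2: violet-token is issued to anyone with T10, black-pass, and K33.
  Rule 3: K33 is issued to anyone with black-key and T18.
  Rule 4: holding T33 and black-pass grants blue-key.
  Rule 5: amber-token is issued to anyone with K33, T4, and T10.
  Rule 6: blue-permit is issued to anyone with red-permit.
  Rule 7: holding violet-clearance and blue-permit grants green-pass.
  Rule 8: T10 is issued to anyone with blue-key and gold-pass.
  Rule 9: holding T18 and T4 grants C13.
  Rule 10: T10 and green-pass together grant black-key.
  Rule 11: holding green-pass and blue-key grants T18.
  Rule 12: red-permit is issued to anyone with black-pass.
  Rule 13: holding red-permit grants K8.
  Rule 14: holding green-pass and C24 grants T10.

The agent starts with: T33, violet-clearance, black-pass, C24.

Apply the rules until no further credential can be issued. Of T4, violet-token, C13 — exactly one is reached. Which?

Holding black-pass grants red-permit (Rule 12).
Holding T33 and black-pass grants blue-key (Rule 4).
Holding red-permit grants blue-permit (Rule 6).
Holding violet-clearance and blue-permit grants green-pass (Rule 7).
Holding green-pass and C24 grants T10 (Rule 14).
Holding green-pass and blue-key grants T18 (Rule 11).
Holding T10 and green-pass grants black-key (Rule 10).
Holding black-key and T18 grants K33 (Rule 3).
Holding T10, black-pass, and K33 grants violet-token (Rule 2).
C13 would need T18 and T4 (Rule 9), but T4 is never granted. No rule produces T4, and it is not given.

violet-token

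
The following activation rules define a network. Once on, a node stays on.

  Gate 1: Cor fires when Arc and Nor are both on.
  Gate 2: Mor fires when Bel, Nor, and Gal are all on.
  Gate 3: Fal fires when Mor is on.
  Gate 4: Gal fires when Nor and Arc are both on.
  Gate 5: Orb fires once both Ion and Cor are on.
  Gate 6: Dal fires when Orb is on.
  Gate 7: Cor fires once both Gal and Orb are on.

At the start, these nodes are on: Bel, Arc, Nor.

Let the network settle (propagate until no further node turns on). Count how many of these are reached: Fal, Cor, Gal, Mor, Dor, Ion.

Arc and Nor are on, so Cor fires (Gate 1).
Nor and Arc are on, so Gal fires (Gate 4).
Gate 2: Bel, Nor, and Gal on → Mor on.
Gate 3: Mor on → Fal on.
Fal: reached.
Cor: reached.
Gal: reached.
Mor: reached.
No rule produces Dor, and it is not given.
No rule produces Ion, and it is not given.
Reached: Fal, Cor, Gal, and Mor — 4 of the 6.

4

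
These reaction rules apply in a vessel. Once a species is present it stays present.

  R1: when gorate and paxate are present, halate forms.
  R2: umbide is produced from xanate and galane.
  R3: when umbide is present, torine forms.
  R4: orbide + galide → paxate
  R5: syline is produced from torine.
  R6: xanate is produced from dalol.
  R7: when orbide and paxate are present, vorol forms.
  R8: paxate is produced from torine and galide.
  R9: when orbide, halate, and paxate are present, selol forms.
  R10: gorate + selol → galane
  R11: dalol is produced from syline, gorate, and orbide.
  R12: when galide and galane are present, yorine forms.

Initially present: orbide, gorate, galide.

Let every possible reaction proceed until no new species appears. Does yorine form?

orbide and galide present → paxate forms (R4).
gorate and paxate present → halate forms (R1).
orbide, halate, and paxate present → selol forms (R9).
gorate and selol present → galane forms (R10).
galide and galane present → yorine forms (R12).

Yes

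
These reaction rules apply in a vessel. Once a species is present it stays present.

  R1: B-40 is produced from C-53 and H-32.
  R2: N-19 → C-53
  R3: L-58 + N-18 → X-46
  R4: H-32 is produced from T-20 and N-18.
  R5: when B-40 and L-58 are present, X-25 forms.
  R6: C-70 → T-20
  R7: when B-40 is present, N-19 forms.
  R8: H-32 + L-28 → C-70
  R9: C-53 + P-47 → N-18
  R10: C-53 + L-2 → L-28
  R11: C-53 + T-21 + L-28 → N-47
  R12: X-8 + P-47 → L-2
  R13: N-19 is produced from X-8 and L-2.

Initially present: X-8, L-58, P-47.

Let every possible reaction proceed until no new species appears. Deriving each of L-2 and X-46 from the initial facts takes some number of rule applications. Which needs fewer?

L-2

L-2: X-8 and P-47 present → L-2 forms (R12). [1 rule application]
X-46: X-8 and P-47 present → L-2 forms (R12). X-8 and L-2 present → N-19 forms (R13). N-19 present → C-53 forms (R2). C-53 and P-47 present → N-18 forms (R9). L-58 and N-18 present → X-46 forms (R3). [5 rule applications]
L-2 needs fewer.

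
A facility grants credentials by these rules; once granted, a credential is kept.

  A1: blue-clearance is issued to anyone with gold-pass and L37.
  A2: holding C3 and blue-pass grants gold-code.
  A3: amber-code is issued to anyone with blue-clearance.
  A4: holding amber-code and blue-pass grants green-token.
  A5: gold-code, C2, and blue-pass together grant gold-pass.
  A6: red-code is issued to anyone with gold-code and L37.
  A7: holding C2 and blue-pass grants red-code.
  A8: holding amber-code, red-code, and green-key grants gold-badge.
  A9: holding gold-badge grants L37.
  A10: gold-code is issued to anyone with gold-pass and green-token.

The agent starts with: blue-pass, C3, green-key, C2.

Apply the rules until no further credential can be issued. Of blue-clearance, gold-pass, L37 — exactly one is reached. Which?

Holding C3 and blue-pass grants gold-code (A2).
Holding gold-code, C2, and blue-pass grants gold-pass (A5).
blue-clearance would need gold-pass and L37 (A1), but L37 is never granted. L37 would need gold-badge (A9), but gold-badge is never granted.

gold-pass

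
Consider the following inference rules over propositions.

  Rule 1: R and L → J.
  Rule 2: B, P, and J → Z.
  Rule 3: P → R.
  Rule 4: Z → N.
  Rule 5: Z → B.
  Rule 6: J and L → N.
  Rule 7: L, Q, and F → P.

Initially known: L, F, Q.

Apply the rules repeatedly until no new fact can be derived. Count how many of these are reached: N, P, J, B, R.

L, Q, and F hold, so P follows (Rule 7).
P holds, so R follows (Rule 3).
R and L hold, so J follows (Rule 1).
J and L hold, so N follows (Rule 6).
N: reached.
P: reached.
J: reached.
B would need Z (Rule 5), but Z is never established.
R: reached.
Reached: N, P, J, and R — 4 of the 5.

4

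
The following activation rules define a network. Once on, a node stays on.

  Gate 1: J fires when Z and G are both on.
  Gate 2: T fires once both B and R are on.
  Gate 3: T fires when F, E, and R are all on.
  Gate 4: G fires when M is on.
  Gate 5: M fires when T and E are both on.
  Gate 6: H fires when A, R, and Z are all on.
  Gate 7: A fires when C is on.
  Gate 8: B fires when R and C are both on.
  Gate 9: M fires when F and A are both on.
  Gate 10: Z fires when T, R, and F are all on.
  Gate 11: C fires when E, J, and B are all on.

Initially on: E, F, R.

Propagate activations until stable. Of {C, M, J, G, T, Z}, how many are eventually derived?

F, E, and R are on, so T fires (Gate 3).
Gate 10: T, R, and F on → Z on.
T and E are on, so M fires (Gate 5).
M is on, so G fires (Gate 4).
Gate 1: Z and G on → J on.
C would need E, J, and B (Gate 11), but B never turns on.
M: reached.
J: reached.
G: reached.
T: reached.
Z: reached.
Reached: M, J, G, T, and Z — 5 of the 6.

5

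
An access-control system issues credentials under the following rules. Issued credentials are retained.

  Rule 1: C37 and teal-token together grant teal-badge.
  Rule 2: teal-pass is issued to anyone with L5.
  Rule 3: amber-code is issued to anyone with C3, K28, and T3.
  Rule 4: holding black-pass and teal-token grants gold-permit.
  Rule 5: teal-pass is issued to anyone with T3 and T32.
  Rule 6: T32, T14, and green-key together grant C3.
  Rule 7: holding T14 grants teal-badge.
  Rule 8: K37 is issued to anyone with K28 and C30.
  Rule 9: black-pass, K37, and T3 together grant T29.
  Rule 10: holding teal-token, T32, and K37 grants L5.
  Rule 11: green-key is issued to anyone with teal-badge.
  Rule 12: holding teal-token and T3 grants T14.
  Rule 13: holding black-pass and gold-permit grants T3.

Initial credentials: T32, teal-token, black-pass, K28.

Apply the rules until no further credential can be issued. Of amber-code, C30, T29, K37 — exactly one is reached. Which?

amber-code

Holding black-pass and teal-token grants gold-permit (Rule 4).
Holding black-pass and gold-permit grants T3 (Rule 13).
Holding teal-token and T3 grants T14 (Rule 12).
Holding T14 grants teal-badge (Rule 7).
Holding teal-badge grants green-key (Rule 11).
Holding T32, T14, and green-key grants C3 (Rule 6).
Holding C3, K28, and T3 grants amber-code (Rule 3).
T29 would need black-pass, K37, and T3 (Rule 9), but K37 is never granted. K37 would need K28 and C30 (Rule 8), but C30 is never granted. No rule produces C30, and it is not given.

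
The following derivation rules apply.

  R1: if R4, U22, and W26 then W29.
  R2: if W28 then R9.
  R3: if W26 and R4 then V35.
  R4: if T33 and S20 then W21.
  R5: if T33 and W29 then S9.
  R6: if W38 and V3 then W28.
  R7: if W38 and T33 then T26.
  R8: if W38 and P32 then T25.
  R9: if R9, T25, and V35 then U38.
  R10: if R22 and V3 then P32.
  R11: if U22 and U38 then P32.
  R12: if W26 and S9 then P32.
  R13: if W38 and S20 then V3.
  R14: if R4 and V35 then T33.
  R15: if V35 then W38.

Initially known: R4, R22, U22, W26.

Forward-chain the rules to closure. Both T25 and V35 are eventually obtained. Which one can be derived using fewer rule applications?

V35: W26 and R4 hold, so V35 follows (R3). [1 rule application]
T25: From R4, U22, and W26, R1 gives W29. From W26 and R4, R3 gives V35. From R4 and V35, R14 gives T33. From V35, R15 gives W38. T33 and W29 hold, so S9 follows (R5). W26 and S9 hold, so P32 follows (R12). W38 and P32 hold, so T25 follows (R8). [7 rule applications]
V35 needs fewer.

V35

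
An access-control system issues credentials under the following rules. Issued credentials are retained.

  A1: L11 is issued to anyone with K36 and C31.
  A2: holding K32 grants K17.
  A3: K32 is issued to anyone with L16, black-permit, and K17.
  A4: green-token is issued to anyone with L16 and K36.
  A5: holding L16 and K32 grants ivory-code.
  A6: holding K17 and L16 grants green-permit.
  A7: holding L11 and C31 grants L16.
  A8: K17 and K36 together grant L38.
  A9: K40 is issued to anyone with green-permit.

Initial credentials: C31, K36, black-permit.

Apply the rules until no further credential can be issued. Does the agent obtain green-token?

Yes

Holding K36 and C31 grants L11 (A1).
Holding L11 and C31 grants L16 (A7).
Holding L16 and K36 grants green-token (A4).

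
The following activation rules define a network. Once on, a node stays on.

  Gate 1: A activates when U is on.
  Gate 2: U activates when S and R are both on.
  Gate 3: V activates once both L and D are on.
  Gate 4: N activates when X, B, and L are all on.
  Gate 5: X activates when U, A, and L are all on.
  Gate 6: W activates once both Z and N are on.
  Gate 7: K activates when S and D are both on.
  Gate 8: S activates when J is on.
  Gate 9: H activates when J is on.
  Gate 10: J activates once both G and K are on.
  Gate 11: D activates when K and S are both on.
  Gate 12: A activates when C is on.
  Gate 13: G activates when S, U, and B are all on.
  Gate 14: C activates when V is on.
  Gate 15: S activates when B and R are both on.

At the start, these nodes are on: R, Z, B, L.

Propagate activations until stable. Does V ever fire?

No

V would need L and D (Gate 3), but D never turns on.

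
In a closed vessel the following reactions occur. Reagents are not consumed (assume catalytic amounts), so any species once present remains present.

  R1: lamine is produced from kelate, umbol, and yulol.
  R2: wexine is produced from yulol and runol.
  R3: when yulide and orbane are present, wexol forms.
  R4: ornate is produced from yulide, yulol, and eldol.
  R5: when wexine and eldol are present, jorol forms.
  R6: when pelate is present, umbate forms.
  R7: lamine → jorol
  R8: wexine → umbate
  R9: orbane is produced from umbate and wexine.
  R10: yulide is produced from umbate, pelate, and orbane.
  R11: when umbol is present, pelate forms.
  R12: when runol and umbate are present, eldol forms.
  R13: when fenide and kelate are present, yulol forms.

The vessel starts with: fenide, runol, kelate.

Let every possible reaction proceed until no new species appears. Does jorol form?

Yes

fenide and kelate present → yulol forms (R13).
yulol and runol present → wexine forms (R2).
wexine present → umbate forms (R8).
runol and umbate present → eldol forms (R12).
wexine and eldol present → jorol forms (R5).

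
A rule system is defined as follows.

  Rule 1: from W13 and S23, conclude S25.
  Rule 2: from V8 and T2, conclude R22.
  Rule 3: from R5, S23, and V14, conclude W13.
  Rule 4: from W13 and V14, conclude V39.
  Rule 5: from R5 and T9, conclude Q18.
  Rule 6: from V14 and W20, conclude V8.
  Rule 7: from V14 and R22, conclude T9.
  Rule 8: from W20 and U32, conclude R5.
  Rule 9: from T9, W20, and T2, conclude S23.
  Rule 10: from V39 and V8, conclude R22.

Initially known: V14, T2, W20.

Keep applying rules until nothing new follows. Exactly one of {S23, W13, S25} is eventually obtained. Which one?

From V14 and W20, Rule 6 gives V8.
From V8 and T2, Rule 2 gives R22.
From V14 and R22, Rule 7 gives T9.
T9, W20, and T2 hold, so S23 follows (Rule 9).
W13 would need R5, S23, and V14 (Rule 3), but R5 is never established. S25 would need W13 and S23 (Rule 1), but W13 is never established.

S23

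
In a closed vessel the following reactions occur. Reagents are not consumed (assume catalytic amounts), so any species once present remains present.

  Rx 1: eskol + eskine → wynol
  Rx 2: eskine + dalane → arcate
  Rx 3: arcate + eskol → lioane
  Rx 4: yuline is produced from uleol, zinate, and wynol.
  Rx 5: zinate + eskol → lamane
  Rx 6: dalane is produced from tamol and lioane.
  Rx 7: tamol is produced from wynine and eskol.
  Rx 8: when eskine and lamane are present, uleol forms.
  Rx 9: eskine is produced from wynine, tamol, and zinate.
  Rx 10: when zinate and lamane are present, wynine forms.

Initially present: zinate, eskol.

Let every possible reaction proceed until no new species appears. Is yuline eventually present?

zinate and eskol present → lamane forms (Rx 5).
zinate and lamane present → wynine forms (Rx 10).
wynine and eskol present → tamol forms (Rx 7).
wynine, tamol, and zinate present → eskine forms (Rx 9).
eskol and eskine present → wynol forms (Rx 1).
eskine and lamane present → uleol forms (Rx 8).
uleol, zinate, and wynol present → yuline forms (Rx 4).

Yes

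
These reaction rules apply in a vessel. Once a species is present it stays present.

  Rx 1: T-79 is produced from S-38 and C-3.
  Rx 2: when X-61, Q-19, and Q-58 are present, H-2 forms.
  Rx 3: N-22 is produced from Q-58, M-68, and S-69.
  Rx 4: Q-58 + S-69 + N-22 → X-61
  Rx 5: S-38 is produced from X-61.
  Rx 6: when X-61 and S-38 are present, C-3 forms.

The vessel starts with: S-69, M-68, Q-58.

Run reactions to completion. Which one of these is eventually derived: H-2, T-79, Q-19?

T-79

Q-58, M-68, and S-69 present → N-22 forms (Rx 3).
Q-58, S-69, and N-22 present → X-61 forms (Rx 4).
X-61 present → S-38 forms (Rx 5).
X-61 and S-38 present → C-3 forms (Rx 6).
S-38 and C-3 present → T-79 forms (Rx 1).
No rule produces Q-19, and it is not given. H-2 would need X-61, Q-19, and Q-58 (Rx 2), but Q-19 never forms.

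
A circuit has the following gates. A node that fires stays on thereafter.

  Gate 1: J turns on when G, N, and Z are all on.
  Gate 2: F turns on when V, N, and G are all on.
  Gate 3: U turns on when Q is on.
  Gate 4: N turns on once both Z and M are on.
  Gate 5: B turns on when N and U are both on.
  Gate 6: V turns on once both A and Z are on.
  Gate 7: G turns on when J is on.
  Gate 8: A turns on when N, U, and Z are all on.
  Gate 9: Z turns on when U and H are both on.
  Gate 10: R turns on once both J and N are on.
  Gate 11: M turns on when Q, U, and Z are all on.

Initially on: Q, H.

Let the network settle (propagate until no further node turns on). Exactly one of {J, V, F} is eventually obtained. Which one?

Gate 3: Q on → U on.
U and H are on, so Z turns on (Gate 9).
Q, U, and Z are on, so M turns on (Gate 11).
Gate 4: Z and M on → N on.
Gate 8: N, U, and Z on → A on.
A and Z are on, so V turns on (Gate 6).
J would need G, N, and Z (Gate 1), but G never turns on. F would need V, N, and G (Gate 2), but G never turns on.

V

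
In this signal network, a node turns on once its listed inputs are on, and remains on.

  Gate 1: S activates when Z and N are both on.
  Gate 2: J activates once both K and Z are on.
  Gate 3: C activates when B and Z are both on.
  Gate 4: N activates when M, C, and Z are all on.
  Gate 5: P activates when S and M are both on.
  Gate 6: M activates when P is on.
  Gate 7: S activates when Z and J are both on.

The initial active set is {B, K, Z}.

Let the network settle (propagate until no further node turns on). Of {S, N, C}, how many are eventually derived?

B and Z are on, so C activates (Gate 3).
Gate 2: K and Z on → J on.
Gate 7: Z and J on → S on.
S: reached.
N would need M, C, and Z (Gate 4), but M never turns on.
C: reached.
Reached: S and C — 2 of the 3.

2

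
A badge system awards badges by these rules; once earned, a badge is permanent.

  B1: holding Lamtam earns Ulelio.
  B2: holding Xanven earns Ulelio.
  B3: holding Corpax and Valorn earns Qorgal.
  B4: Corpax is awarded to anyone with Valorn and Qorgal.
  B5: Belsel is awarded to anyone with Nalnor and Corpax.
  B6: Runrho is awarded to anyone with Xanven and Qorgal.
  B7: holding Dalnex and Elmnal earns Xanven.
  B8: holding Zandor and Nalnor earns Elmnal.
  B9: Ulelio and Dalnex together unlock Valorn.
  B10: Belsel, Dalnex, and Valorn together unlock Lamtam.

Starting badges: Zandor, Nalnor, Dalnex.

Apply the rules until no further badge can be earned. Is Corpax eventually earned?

No

Corpax would need Valorn and Qorgal (B4), but Qorgal is never earned.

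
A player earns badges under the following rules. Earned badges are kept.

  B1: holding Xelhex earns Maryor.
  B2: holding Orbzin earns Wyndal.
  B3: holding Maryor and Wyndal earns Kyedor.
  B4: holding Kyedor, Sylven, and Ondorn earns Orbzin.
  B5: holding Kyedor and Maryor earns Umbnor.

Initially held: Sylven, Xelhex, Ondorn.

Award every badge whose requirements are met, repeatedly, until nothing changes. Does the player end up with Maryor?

With Xelhex, Maryor is earned (B1).

Yes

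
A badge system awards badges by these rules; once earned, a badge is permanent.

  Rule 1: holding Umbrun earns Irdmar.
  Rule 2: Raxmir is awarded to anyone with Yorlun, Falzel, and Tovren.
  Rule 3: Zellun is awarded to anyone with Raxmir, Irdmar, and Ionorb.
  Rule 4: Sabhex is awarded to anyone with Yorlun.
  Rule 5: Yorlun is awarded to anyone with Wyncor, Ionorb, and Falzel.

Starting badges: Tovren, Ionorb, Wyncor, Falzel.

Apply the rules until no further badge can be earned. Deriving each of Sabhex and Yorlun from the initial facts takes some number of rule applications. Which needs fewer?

Yorlun

Yorlun: With Wyncor, Ionorb, and Falzel, Yorlun is earned (Rule 5). [1 rule application]
Sabhex: With Wyncor, Ionorb, and Falzel, Yorlun is earned (Rule 5). With Yorlun, Sabhex is earned (Rule 4). [2 rule applications]
Yorlun needs fewer.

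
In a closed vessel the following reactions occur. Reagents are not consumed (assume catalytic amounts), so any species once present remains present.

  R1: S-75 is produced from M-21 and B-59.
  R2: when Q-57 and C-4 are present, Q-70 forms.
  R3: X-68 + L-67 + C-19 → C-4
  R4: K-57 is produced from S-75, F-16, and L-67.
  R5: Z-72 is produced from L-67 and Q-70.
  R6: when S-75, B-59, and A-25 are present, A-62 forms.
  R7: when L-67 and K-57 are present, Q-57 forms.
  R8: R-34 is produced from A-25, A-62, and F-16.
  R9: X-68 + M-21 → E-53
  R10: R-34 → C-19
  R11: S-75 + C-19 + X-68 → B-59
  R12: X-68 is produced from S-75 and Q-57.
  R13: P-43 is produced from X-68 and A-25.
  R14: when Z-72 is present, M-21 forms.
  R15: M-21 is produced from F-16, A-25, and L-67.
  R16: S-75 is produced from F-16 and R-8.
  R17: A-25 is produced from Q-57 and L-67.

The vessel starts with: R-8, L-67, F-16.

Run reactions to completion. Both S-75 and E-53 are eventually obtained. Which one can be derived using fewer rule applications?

S-75

S-75: F-16 and R-8 present → S-75 forms (R16). [1 rule application]
E-53: F-16 and R-8 present → S-75 forms (R16). S-75, F-16, and L-67 present → K-57 forms (R4). L-67 and K-57 present → Q-57 forms (R7). S-75 and Q-57 present → X-68 forms (R12). Q-57 and L-67 present → A-25 forms (R17). F-16, A-25, and L-67 present → M-21 forms (R15). X-68 and M-21 present → E-53 forms (R9). [7 rule applications]
S-75 needs fewer.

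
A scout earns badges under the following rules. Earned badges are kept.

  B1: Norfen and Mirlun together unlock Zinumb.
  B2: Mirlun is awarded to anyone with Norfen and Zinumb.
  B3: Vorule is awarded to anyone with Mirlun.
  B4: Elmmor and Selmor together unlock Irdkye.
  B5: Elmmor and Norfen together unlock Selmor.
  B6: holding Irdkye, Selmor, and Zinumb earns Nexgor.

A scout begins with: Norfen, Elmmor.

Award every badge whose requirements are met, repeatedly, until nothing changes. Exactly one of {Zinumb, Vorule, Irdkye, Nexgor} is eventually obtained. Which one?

Irdkye

With Elmmor and Norfen, Selmor is earned (B5).
With Elmmor and Selmor, Irdkye is earned (B4).
Zinumb would need Norfen and Mirlun (B1), but Mirlun is never earned. Nexgor would need Irdkye, Selmor, and Zinumb (B6), but Zinumb is never earned. Vorule would need Mirlun (B3), but Mirlun is never earned.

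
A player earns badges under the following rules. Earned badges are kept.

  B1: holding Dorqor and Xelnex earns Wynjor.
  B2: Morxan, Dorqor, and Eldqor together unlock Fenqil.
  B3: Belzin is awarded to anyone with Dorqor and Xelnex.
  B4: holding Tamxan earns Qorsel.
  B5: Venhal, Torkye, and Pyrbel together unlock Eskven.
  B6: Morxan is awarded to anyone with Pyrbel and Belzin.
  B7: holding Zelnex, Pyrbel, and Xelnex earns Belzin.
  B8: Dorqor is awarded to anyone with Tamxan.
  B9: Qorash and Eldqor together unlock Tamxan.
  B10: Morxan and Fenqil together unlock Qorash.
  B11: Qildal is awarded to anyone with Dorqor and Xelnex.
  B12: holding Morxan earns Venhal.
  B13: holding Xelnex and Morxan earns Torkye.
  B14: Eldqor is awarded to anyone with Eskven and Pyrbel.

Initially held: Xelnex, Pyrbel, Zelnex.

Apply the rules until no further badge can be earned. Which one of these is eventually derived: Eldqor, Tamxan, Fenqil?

Eldqor

With Zelnex, Pyrbel, and Xelnex, Belzin is earned (B7).
With Pyrbel and Belzin, Morxan is earned (B6).
With Xelnex and Morxan, Torkye is earned (B13).
With Morxan, Venhal is earned (B12).
With Venhal, Torkye, and Pyrbel, Eskven is earned (B5).
With Eskven and Pyrbel, Eldqor is earned (B14).
Fenqil would need Morxan, Dorqor, and Eldqor (B2), but Dorqor is never earned. Tamxan would need Qorash and Eldqor (B9), but Qorash is never earned.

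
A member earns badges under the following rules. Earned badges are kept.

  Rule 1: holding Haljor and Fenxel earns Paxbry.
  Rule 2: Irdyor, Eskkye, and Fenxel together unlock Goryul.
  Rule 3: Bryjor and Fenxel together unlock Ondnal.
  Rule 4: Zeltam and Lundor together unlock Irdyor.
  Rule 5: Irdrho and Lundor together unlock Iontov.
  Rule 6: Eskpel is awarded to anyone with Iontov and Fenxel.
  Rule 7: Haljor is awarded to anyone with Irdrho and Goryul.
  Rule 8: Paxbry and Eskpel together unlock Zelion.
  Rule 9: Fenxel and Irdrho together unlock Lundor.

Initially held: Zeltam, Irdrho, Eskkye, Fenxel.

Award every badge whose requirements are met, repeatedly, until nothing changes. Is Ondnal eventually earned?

No

Ondnal would need Bryjor and Fenxel (Rule 3), but Bryjor is never earned.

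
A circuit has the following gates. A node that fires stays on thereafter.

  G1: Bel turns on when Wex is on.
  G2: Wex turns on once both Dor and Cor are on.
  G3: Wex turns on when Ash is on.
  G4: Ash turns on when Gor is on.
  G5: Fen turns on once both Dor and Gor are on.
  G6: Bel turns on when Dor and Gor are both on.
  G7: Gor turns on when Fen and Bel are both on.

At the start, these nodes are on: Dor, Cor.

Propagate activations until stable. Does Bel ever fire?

Yes

G2: Dor and Cor on → Wex on.
G1: Wex on → Bel on.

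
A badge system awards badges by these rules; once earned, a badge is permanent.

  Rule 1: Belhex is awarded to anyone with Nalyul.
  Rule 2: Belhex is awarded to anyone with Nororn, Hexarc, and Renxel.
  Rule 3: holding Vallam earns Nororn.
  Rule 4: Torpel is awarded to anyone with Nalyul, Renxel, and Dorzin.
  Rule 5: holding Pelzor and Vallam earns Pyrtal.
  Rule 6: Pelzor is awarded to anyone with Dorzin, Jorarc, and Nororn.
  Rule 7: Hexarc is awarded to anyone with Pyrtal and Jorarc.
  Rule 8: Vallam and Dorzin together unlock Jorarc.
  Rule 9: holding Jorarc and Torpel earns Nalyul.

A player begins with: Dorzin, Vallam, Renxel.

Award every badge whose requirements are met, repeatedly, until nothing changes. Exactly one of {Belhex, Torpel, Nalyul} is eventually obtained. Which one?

Belhex

With Vallam and Dorzin, Jorarc is earned (Rule 8).
With Vallam, Nororn is earned (Rule 3).
With Dorzin, Jorarc, and Nororn, Pelzor is earned (Rule 6).
With Pelzor and Vallam, Pyrtal is earned (Rule 5).
With Pyrtal and Jorarc, Hexarc is earned (Rule 7).
With Nororn, Hexarc, and Renxel, Belhex is earned (Rule 2).
Nalyul would need Jorarc and Torpel (Rule 9), but Torpel is never earned. Torpel would need Nalyul, Renxel, and Dorzin (Rule 4), but Nalyul is never earned.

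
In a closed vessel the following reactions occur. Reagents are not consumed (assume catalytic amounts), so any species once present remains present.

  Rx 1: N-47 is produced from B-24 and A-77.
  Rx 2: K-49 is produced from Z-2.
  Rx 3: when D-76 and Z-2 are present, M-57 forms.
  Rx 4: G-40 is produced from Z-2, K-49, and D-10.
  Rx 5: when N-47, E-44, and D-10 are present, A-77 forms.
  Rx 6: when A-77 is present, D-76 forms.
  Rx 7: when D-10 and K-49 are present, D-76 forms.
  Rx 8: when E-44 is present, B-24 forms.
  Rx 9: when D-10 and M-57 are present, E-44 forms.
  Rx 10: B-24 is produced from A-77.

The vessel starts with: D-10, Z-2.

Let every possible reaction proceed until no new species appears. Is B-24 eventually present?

Z-2 present → K-49 forms (Rx 2).
D-10 and K-49 present → D-76 forms (Rx 7).
D-76 and Z-2 present → M-57 forms (Rx 3).
D-10 and M-57 present → E-44 forms (Rx 9).
E-44 present → B-24 forms (Rx 8).

Yes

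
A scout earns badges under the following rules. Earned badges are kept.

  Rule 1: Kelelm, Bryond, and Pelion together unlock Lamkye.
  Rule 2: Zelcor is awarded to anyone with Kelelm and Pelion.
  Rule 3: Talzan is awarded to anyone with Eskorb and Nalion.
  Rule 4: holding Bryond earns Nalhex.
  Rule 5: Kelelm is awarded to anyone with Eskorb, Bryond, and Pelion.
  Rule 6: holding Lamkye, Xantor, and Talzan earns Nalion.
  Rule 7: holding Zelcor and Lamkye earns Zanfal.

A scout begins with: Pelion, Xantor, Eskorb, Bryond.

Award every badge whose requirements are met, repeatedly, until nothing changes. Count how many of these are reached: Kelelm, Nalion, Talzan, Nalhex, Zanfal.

With Bryond, Nalhex is earned (Rule 4).
With Eskorb, Bryond, and Pelion, Kelelm is earned (Rule 5).
With Kelelm, Bryond, and Pelion, Lamkye is earned (Rule 1).
With Kelelm and Pelion, Zelcor is earned (Rule 2).
With Zelcor and Lamkye, Zanfal is earned (Rule 7).
Kelelm: reached.
Nalion would need Lamkye, Xantor, and Talzan (Rule 6), but Talzan is never earned.
Talzan would need Eskorb and Nalion (Rule 3), but Nalion is never earned.
Nalhex: reached.
Zanfal: reached.
Reached: Kelelm, Nalhex, and Zanfal — 3 of the 5.

3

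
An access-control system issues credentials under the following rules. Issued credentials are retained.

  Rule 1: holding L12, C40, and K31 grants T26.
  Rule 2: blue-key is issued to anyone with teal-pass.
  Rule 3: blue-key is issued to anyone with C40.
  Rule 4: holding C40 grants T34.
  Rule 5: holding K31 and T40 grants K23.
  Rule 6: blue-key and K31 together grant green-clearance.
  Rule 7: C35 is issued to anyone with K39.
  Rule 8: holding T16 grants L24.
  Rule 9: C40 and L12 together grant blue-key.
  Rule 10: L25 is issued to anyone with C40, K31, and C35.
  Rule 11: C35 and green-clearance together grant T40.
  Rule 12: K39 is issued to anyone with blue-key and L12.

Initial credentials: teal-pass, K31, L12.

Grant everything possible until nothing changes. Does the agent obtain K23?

Yes

Holding teal-pass grants blue-key (Rule 2).
Holding blue-key and K31 grants green-clearance (Rule 6).
Holding blue-key and L12 grants K39 (Rule 12).
Holding K39 grants C35 (Rule 7).
Holding C35 and green-clearance grants T40 (Rule 11).
Holding K31 and T40 grants K23 (Rule 5).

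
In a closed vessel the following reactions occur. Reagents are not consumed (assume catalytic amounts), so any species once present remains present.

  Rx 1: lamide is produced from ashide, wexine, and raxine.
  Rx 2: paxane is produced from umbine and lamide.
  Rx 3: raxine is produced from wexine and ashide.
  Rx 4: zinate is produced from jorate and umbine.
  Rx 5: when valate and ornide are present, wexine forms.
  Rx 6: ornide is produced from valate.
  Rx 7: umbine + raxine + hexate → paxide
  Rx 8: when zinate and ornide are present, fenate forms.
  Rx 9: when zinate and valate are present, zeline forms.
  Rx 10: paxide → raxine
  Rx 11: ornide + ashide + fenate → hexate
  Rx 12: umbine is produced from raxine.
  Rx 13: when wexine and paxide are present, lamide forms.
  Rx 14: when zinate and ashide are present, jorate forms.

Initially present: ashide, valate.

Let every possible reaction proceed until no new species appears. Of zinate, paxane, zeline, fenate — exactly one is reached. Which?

valate present → ornide forms (Rx 6).
valate and ornide present → wexine forms (Rx 5).
wexine and ashide present → raxine forms (Rx 3).
ashide, wexine, and raxine present → lamide forms (Rx 1).
raxine present → umbine forms (Rx 12).
umbine and lamide present → paxane forms (Rx 2).
zinate would need jorate and umbine (Rx 4), but jorate never forms. zeline would need zinate and valate (Rx 9), but zinate never forms. fenate would need zinate and ornide (Rx 8), but zinate never forms.

paxane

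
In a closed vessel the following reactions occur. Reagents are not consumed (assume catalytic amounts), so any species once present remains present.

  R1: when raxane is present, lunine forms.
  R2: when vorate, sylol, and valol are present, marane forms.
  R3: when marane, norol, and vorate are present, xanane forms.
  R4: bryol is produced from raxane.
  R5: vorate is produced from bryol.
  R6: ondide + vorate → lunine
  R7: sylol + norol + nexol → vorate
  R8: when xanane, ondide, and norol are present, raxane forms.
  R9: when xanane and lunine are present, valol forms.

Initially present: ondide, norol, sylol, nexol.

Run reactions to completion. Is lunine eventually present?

sylol, norol, and nexol present → vorate forms (R7).
ondide and vorate present → lunine forms (R6).

Yes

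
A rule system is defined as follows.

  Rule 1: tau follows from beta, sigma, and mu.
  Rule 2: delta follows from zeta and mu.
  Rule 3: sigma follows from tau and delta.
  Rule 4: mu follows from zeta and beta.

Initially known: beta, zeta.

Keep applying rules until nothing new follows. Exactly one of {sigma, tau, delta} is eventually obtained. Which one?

delta

zeta and beta hold, so mu follows (Rule 4).
From zeta and mu, Rule 2 gives delta.
sigma would need tau and delta (Rule 3), but tau is never established. tau would need beta, sigma, and mu (Rule 1), but sigma is never established.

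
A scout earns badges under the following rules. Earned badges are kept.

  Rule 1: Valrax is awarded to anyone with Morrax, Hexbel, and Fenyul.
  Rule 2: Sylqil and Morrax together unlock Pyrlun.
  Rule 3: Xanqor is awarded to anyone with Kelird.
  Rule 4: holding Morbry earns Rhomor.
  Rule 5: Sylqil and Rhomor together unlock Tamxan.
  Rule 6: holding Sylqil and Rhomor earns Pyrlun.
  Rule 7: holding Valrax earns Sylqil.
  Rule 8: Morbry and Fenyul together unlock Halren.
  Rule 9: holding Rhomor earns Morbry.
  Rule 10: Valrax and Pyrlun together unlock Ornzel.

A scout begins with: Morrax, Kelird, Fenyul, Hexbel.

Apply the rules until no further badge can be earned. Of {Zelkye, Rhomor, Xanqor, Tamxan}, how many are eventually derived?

With Kelird, Xanqor is earned (Rule 3).
No rule produces Zelkye, and it is not given.
Rhomor would need Morbry (Rule 4), but Morbry is never earned.
Xanqor: reached.
Tamxan would need Sylqil and Rhomor (Rule 5), but Rhomor is never earned.
Reached: Xanqor — 1 of the 4.

1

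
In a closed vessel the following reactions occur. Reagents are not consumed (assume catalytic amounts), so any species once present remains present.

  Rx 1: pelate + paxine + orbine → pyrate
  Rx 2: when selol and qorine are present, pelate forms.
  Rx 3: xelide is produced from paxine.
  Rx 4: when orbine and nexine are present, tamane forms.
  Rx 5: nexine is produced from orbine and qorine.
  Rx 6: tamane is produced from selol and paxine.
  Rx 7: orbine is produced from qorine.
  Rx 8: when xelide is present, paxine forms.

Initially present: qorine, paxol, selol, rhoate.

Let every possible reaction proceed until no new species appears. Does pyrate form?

pyrate would need pelate, paxine, and orbine (Rx 1), but paxine never forms.

No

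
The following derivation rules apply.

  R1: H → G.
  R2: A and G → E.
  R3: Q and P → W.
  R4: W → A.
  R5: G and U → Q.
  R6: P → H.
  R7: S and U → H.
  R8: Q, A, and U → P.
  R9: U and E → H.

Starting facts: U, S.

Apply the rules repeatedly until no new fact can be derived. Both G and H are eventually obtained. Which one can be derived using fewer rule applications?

H: From S and U, R7 gives H. [1 rule application]
G: From S and U, R7 gives H. H holds, so G follows (R1). [2 rule applications]
H needs fewer.

H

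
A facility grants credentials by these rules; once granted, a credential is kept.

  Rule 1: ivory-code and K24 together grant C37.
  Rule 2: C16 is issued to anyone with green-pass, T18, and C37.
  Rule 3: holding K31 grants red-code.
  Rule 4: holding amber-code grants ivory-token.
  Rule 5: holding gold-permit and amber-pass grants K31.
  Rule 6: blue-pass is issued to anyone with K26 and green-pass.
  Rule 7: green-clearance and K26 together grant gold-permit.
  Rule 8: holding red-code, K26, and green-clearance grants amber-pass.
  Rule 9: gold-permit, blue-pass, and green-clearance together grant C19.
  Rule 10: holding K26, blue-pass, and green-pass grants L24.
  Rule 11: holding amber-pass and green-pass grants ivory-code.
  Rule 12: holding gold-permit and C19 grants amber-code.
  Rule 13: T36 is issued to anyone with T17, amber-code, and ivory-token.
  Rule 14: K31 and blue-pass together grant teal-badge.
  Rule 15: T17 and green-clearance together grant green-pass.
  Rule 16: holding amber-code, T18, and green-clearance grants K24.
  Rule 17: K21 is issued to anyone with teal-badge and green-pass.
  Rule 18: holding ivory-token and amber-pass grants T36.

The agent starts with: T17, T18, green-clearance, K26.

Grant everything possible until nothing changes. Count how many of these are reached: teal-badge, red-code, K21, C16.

0

teal-badge would need K31 and blue-pass (Rule 14), but K31 is never granted.
red-code would need K31 (Rule 3), but K31 is never granted.
K21 would need teal-badge and green-pass (Rule 17), but teal-badge is never granted.
C16 would need green-pass, T18, and C37 (Rule 2), but C37 is never granted.
None of the 4 are reached.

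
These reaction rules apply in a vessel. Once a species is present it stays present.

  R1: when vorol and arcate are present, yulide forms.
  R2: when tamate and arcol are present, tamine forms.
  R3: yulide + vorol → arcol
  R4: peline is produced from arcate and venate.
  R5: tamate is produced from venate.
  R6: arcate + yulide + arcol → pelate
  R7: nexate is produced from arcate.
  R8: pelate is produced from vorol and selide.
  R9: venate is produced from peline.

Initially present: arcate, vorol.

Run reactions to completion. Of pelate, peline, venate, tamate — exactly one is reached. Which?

vorol and arcate present → yulide forms (R1).
yulide and vorol present → arcol forms (R3).
arcate, yulide, and arcol present → pelate forms (R6).
venate would need peline (R9), but peline never forms. tamate would need venate (R5), but venate never forms. peline would need arcate and venate (R4), but venate never forms.

pelate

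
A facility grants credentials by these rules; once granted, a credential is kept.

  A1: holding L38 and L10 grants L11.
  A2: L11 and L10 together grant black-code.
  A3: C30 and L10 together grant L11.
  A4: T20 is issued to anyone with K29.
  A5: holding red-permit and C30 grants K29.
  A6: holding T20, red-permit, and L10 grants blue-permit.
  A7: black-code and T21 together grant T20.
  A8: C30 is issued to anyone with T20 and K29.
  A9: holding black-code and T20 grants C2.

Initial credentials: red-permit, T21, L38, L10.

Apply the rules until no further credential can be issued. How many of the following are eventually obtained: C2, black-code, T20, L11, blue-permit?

5

Holding L38 and L10 grants L11 (A1).
Holding L11 and L10 grants black-code (A2).
Holding black-code and T21 grants T20 (A7).
Holding black-code and T20 grants C2 (A9).
Holding T20, red-permit, and L10 grants blue-permit (A6).
C2: reached.
black-code: reached.
T20: reached.
L11: reached.
blue-permit: reached.
All 5 are reached.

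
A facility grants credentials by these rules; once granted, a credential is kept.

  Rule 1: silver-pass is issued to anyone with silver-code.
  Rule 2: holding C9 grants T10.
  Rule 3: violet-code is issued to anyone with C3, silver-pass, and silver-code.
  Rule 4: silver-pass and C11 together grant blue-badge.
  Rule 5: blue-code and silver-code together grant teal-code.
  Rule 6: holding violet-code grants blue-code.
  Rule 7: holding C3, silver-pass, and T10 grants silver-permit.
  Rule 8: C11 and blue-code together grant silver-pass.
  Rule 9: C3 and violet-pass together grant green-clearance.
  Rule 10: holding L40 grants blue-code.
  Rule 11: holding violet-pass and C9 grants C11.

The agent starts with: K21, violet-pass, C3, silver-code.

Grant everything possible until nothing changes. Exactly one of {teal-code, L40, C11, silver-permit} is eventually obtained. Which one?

Holding silver-code grants silver-pass (Rule 1).
Holding C3, silver-pass, and silver-code grants violet-code (Rule 3).
Holding violet-code grants blue-code (Rule 6).
Holding blue-code and silver-code grants teal-code (Rule 5).
C11 would need violet-pass and C9 (Rule 11), but C9 is never granted. No rule produces L40, and it is not given. silver-permit would need C3, silver-pass, and T10 (Rule 7), but T10 is never granted.

teal-code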